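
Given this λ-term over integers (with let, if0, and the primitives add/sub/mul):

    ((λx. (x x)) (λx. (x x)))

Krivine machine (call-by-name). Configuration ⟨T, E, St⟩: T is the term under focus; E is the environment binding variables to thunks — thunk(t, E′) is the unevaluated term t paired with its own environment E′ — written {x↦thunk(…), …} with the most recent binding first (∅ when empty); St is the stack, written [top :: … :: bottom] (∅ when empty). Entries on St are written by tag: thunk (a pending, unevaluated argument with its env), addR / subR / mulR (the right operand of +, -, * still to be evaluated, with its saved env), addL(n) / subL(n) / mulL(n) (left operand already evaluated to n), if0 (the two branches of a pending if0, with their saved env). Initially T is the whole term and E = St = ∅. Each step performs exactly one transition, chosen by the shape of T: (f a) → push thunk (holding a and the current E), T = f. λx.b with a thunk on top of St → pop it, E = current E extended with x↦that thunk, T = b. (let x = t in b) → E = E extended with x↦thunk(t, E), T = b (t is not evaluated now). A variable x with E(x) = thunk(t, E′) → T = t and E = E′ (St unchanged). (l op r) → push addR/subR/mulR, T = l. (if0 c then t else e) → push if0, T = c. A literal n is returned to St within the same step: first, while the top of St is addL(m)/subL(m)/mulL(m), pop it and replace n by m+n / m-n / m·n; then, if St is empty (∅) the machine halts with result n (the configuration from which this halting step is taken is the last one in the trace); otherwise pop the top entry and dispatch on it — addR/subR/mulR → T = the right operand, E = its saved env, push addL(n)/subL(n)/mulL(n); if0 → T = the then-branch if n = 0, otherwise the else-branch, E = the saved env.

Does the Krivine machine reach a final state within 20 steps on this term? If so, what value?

Answer: DIVERGES (no final state within 20 steps)

Derivation:
t=0: [T=((λx. (x x)) (λx. (x x))) | E=∅ | St=∅]
t=1: [T=(λx. (x x)) | E=∅ | St=[thunk]]
t=2: [T=(x x) | E={x↦thunk((λx. (x x)), ∅)} | St=∅]
t=3: [T=x | E={x↦thunk((λx. (x x)), ∅)} | St=[thunk]]
t=4: [T=(λx. (x x)) | E=∅ | St=[thunk]]
t=5: [T=(x x) | E={x↦thunk(x, {x↦thunk((λx. (x x)), ∅)})} | St=∅]
t=6: [T=x | E={x↦thunk(x, {x↦thunk((λx. (x x)), ∅)})} | St=[thunk]]
t=7: [T=x | E={x↦thunk((λx. (x x)), ∅)} | St=[thunk]]
t=8: [T=(λx. (x x)) | E=∅ | St=[thunk]]
t=9: [T=(x x) | E={x↦thunk(x, {x↦thunk(x, {x↦thunk((λx. (x x)), ∅)})})} | St=∅]
t=10: [T=x | E={x↦thunk(x, {x↦thunk(x, {x↦thunk((λx. (x x)), ∅)})})} | St=[thunk]]
t=11: [T=x | E={x↦thunk(x, {x↦thunk((λx. (x x)), ∅)})} | St=[thunk]]
t=12: [T=x | E={x↦thunk((λx. (x x)), ∅)} | St=[thunk]]
t=13: [T=(λx. (x x)) | E=∅ | St=[thunk]]
t=14: [T=(x x) | E={x↦thunk(x, {x↦thunk(x, {x↦thunk(x, {x↦thunk((λx. (x x)), ∅)})})})} | St=∅]
t=15: [T=x | E={x↦thunk(x, {x↦thunk(x, {x↦thunk(x, {x↦thunk((λx. (x x)), ∅)})})})} | St=[thunk]]
t=16: [T=x | E={x↦thunk(x, {x↦thunk(x, {x↦thunk((λx. (x x)), ∅)})})} | St=[thunk]]
t=17: [T=x | E={x↦thunk(x, {x↦thunk((λx. (x x)), ∅)})} | St=[thunk]]
t=18: [T=x | E={x↦thunk((λx. (x x)), ∅)} | St=[thunk]]
t=19: [T=(λx. (x x)) | E=∅ | St=[thunk]]
t=20: [T=(x x) | E={x↦thunk(x, {x↦thunk(x, {x↦thunk(x, {x↦thunk(x, {x↦thunk((λx. (x x)), ∅)})})})})} | St=∅]
→ 20 transitions taken and the configuration is still not final: no result within 20 steps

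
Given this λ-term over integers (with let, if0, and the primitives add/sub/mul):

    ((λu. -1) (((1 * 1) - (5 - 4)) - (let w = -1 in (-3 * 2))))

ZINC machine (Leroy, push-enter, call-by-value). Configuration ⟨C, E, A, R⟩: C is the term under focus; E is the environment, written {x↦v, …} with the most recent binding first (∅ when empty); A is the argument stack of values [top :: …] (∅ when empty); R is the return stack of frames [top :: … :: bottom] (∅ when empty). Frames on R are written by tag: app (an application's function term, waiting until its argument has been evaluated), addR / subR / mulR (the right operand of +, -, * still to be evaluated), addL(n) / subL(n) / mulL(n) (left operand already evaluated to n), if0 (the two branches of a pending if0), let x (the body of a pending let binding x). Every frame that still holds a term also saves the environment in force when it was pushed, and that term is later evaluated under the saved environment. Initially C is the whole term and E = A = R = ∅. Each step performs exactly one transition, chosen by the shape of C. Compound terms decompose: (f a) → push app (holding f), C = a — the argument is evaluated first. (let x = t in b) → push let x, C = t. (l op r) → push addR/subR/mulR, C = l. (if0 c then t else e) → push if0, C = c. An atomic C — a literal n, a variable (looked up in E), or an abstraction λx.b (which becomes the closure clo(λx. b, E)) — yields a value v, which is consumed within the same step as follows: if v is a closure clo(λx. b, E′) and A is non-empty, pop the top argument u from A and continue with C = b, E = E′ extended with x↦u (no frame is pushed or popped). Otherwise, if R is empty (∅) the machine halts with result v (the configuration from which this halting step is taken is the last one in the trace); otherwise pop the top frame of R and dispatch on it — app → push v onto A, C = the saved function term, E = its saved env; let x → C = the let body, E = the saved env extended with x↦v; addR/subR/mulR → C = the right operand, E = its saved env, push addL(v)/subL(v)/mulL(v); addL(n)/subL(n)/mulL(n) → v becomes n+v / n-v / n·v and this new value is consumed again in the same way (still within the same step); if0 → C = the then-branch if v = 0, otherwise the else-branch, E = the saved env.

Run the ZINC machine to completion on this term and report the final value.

Answer: -1

Execution trace:
t=0: <C=((λu. -1) (((1 * 1) - (5 - 4)) - (let w = -1 in (-3 * 2)))), E=∅, A=∅, R=∅>
t=1: <C=(((1 * 1) - (5 - 4)) - (let w = -1 in (-3 * 2))), E=∅, A=∅, R=[app]>
t=2: <C=((1 * 1) - (5 - 4)), E=∅, A=∅, R=[subR :: app]>
t=3: <C=(1 * 1), E=∅, A=∅, R=[subR :: subR :: app]>
t=4: <C=1, E=∅, A=∅, R=[mulR :: subR :: subR :: app]>
t=5: <C=1, E=∅, A=∅, R=[mulL(1) :: subR :: subR :: app]>
t=6: <C=(5 - 4), E=∅, A=∅, R=[subL(1) :: subR :: app]>
t=7: <C=5, E=∅, A=∅, R=[subR :: subL(1) :: subR :: app]>
t=8: <C=4, E=∅, A=∅, R=[subL(5) :: subL(1) :: subR :: app]>
t=9: <C=(let w = -1 in (-3 * 2)), E=∅, A=∅, R=[subL(0) :: app]>
t=10: <C=-1, E=∅, A=∅, R=[let w :: subL(0) :: app]>
t=11: <C=(-3 * 2), E={w↦-1}, A=∅, R=[subL(0) :: app]>
t=12: <C=-3, E={w↦-1}, A=∅, R=[mulR :: subL(0) :: app]>
t=13: <C=2, E={w↦-1}, A=∅, R=[mulL(-3) :: subL(0) :: app]>
t=14: <C=(λu. -1), E=∅, A=[6], R=∅>
t=15: <C=-1, E={u↦6}, A=∅, R=∅>
→ final value -1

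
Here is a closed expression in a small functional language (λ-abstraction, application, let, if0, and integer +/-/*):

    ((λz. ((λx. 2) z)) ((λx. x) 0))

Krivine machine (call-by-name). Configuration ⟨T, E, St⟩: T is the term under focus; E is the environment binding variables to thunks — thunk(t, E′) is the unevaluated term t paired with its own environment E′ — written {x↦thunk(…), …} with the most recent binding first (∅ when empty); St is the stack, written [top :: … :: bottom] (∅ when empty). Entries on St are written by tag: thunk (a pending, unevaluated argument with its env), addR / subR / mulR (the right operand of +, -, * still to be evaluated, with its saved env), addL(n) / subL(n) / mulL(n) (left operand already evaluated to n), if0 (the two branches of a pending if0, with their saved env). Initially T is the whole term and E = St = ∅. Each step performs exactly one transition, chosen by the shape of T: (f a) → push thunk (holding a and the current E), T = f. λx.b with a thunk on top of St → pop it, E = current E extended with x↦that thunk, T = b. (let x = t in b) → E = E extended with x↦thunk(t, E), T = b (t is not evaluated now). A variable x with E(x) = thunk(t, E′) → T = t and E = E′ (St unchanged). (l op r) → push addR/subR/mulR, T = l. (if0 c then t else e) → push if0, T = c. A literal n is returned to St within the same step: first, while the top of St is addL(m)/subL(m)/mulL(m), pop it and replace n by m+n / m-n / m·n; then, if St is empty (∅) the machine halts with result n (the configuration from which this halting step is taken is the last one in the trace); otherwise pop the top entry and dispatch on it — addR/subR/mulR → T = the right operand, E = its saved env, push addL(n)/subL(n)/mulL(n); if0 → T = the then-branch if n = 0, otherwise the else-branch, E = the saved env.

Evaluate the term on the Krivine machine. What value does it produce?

[0] ⟨T=((λz. ((λx. 2) z)) ((λx. x) 0)); E=∅; St=∅⟩
[1] ⟨T=(λz. ((λx. 2) z)); E=∅; St=[thunk]⟩
[2] ⟨T=((λx. 2) z); E={z↦thunk(((λx. x) 0), ∅)}; St=∅⟩
[3] ⟨T=(λx. 2); E={z↦thunk(((λx. x) 0), ∅)}; St=[thunk]⟩
[4] ⟨T=2; E={x↦thunk(z, {z↦thunk(((λx. x) 0), ∅)}), z↦thunk(((λx. x) 0), ∅)}; St=∅⟩
→ final value 2

Answer: 2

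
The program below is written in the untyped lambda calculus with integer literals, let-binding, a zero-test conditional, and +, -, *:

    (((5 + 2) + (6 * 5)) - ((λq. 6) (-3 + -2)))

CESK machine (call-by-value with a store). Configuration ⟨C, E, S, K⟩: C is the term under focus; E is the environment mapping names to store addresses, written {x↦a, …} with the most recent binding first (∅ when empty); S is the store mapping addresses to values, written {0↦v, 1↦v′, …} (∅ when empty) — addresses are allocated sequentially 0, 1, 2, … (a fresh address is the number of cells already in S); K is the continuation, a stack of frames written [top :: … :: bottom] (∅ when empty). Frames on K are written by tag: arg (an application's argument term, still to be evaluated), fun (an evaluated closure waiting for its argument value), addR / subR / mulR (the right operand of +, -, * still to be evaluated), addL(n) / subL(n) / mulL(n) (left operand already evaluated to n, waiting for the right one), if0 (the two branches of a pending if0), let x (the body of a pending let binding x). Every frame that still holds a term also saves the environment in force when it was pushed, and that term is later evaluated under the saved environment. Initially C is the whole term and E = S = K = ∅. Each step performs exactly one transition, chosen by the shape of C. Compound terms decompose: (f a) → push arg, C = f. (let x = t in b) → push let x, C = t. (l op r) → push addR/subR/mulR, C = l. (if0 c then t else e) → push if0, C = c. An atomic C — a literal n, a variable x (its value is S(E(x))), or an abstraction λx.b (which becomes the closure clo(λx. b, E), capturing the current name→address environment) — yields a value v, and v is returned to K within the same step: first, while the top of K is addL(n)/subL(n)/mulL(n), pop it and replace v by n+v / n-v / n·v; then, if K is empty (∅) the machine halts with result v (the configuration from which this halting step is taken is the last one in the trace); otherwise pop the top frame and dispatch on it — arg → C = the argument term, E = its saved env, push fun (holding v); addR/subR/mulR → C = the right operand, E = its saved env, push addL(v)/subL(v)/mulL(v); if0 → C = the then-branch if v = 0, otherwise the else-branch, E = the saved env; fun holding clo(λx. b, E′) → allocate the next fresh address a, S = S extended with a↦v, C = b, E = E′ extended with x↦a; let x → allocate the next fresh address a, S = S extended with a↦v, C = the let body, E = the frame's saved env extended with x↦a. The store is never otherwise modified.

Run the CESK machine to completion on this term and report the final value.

Answer: 31

Derivation:
step 0: [C=(((5 + 2) + (6 * 5)) - ((λq. 6) (-3 + -2))) | E=∅ | S=∅ | K=∅]
step 1: [C=((5 + 2) + (6 * 5)) | E=∅ | S=∅ | K=[subR]]
step 2: [C=(5 + 2) | E=∅ | S=∅ | K=[addR :: subR]]
step 3: [C=5 | E=∅ | S=∅ | K=[addR :: addR :: subR]]
step 4: [C=2 | E=∅ | S=∅ | K=[addL(5) :: addR :: subR]]
step 5: [C=(6 * 5) | E=∅ | S=∅ | K=[addL(7) :: subR]]
step 6: [C=6 | E=∅ | S=∅ | K=[mulR :: addL(7) :: subR]]
step 7: [C=5 | E=∅ | S=∅ | K=[mulL(6) :: addL(7) :: subR]]
step 8: [C=((λq. 6) (-3 + -2)) | E=∅ | S=∅ | K=[subL(37)]]
step 9: [C=(λq. 6) | E=∅ | S=∅ | K=[arg :: subL(37)]]
step 10: [C=(-3 + -2) | E=∅ | S=∅ | K=[fun :: subL(37)]]
step 11: [C=-3 | E=∅ | S=∅ | K=[addR :: fun :: subL(37)]]
step 12: [C=-2 | E=∅ | S=∅ | K=[addL(-3) :: fun :: subL(37)]]
step 13: [C=6 | E={q↦0} | S={0↦-5} | K=[subL(37)]]
→ final value 31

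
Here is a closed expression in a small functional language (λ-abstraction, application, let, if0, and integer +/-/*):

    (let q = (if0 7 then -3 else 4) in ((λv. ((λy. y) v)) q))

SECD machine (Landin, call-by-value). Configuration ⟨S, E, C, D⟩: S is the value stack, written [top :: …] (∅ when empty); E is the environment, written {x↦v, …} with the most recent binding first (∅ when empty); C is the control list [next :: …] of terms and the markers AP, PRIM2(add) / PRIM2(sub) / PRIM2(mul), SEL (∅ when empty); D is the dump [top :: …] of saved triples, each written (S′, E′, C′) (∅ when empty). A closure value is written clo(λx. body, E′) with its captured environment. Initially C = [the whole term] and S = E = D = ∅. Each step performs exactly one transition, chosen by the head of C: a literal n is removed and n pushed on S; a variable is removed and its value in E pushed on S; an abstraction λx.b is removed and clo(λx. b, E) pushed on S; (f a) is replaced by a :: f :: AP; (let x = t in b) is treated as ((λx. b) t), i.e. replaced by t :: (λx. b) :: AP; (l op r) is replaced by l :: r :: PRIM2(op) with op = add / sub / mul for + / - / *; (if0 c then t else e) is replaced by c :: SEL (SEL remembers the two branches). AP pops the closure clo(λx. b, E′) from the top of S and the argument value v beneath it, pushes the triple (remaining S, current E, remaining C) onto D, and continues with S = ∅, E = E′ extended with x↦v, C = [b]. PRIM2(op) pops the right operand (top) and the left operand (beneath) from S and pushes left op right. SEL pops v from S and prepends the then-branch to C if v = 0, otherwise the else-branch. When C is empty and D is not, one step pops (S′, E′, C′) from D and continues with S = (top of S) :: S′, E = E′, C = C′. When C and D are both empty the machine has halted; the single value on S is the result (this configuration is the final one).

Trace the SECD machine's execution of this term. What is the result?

step 0: <S=∅, E=∅, C=[(let q = (if0 7 then -3 else 4) in ((λv. ((λy. y) v)) q))], D=∅>
step 1: <S=∅, E=∅, C=[(if0 7 then -3 else 4) :: (λq. ((λv. ((λy. y) v)) q)) :: AP], D=∅>
step 2: <S=∅, E=∅, C=[7 :: SEL :: (λq. ((λv. ((λy. y) v)) q)) :: AP], D=∅>
step 3: <S=[7], E=∅, C=[SEL :: (λq. ((λv. ((λy. y) v)) q)) :: AP], D=∅>
step 4: <S=∅, E=∅, C=[4 :: (λq. ((λv. ((λy. y) v)) q)) :: AP], D=∅>
step 5: <S=[4], E=∅, C=[(λq. ((λv. ((λy. y) v)) q)) :: AP], D=∅>
step 6: <S=[clo(λq. ((λv. ((λy. y) v)) q), ∅) :: 4], E=∅, C=[AP], D=∅>
step 7: <S=∅, E={q↦4}, C=[((λv. ((λy. y) v)) q)], D=[(∅, ∅, ∅)]>
step 8: <S=∅, E={q↦4}, C=[q :: (λv. ((λy. y) v)) :: AP], D=[(∅, ∅, ∅)]>
step 9: <S=[4], E={q↦4}, C=[(λv. ((λy. y) v)) :: AP], D=[(∅, ∅, ∅)]>
step 10: <S=[clo(λv. ((λy. y) v), {q↦4}) :: 4], E={q↦4}, C=[AP], D=[(∅, ∅, ∅)]>
step 11: <S=∅, E={v↦4, q↦4}, C=[((λy. y) v)], D=[(∅, {q↦4}, ∅) :: (∅, ∅, ∅)]>
step 12: <S=∅, E={v↦4, q↦4}, C=[v :: (λy. y) :: AP], D=[(∅, {q↦4}, ∅) :: (∅, ∅, ∅)]>
step 13: <S=[4], E={v↦4, q↦4}, C=[(λy. y) :: AP], D=[(∅, {q↦4}, ∅) :: (∅, ∅, ∅)]>
step 14: <S=[clo(λy. y, {v↦4, q↦4}) :: 4], E={v↦4, q↦4}, C=[AP], D=[(∅, {q↦4}, ∅) :: (∅, ∅, ∅)]>
step 15: <S=∅, E={y↦4, v↦4, q↦4}, C=[y], D=[(∅, {v↦4, q↦4}, ∅) :: (∅, {q↦4}, ∅) :: (∅, ∅, ∅)]>
step 16: <S=[4], E={y↦4, v↦4, q↦4}, C=∅, D=[(∅, {v↦4, q↦4}, ∅) :: (∅, {q↦4}, ∅) :: (∅, ∅, ∅)]>
step 17: <S=[4], E={v↦4, q↦4}, C=∅, D=[(∅, {q↦4}, ∅) :: (∅, ∅, ∅)]>
step 18: <S=[4], E={q↦4}, C=∅, D=[(∅, ∅, ∅)]>
step 19: <S=[4], E=∅, C=∅, D=∅>
→ final value 4

Answer: 4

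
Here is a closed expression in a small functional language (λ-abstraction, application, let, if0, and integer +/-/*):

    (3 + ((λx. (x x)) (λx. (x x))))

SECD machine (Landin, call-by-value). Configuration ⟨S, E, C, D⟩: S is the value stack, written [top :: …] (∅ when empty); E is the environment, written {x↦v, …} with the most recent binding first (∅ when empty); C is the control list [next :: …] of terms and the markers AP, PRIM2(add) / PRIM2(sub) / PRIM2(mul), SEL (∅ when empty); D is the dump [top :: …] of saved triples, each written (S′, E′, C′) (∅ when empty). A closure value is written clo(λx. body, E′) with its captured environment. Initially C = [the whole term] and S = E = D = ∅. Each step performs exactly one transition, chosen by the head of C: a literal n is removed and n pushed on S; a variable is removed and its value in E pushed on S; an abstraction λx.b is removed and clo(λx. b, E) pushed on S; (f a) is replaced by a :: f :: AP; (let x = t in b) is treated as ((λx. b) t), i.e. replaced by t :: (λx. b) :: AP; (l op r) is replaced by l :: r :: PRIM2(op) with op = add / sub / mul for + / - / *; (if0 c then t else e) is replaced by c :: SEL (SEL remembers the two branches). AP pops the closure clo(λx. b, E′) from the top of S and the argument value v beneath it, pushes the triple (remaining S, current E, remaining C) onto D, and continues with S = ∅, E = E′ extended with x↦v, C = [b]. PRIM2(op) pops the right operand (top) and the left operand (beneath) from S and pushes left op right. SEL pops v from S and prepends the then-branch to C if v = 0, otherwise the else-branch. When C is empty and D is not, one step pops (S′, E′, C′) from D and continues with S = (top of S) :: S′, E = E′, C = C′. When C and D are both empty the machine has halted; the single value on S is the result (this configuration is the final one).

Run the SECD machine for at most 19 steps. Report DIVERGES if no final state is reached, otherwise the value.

step 0: <S=∅, E=∅, C=[(3 + ((λx. (x x)) (λx. (x x))))], D=∅>
step 1: <S=∅, E=∅, C=[3 :: ((λx. (x x)) (λx. (x x))) :: PRIM2(add)], D=∅>
step 2: <S=[3], E=∅, C=[((λx. (x x)) (λx. (x x))) :: PRIM2(add)], D=∅>
step 3: <S=[3], E=∅, C=[(λx. (x x)) :: (λx. (x x)) :: AP :: PRIM2(add)], D=∅>
step 4: <S=[clo(λx. (x x), ∅) :: 3], E=∅, C=[(λx. (x x)) :: AP :: PRIM2(add)], D=∅>
step 5: <S=[clo(λx. (x x), ∅) :: clo(λx. (x x), ∅) :: 3], E=∅, C=[AP :: PRIM2(add)], D=∅>
step 6: <S=∅, E={x↦clo(λx. (x x), ∅)}, C=[(x x)], D=[([3], ∅, [PRIM2(add)])]>
step 7: <S=∅, E={x↦clo(λx. (x x), ∅)}, C=[x :: x :: AP], D=[([3], ∅, [PRIM2(add)])]>
step 8: <S=[clo(λx. (x x), ∅)], E={x↦clo(λx. (x x), ∅)}, C=[x :: AP], D=[([3], ∅, [PRIM2(add)])]>
step 9: <S=[clo(λx. (x x), ∅) :: clo(λx. (x x), ∅)], E={x↦clo(λx. (x x), ∅)}, C=[AP], D=[([3], ∅, [PRIM2(add)])]>
step 10: <S=∅, E={x↦clo(λx. (x x), ∅)}, C=[(x x)], D=[(∅, {x↦clo(λx. (x x), ∅)}, ∅) :: ([3], ∅, [PRIM2(add)])]>
step 11: <S=∅, E={x↦clo(λx. (x x), ∅)}, C=[x :: x :: AP], D=[(∅, {x↦clo(λx. (x x), ∅)}, ∅) :: ([3], ∅, [PRIM2(add)])]>
step 12: <S=[clo(λx. (x x), ∅)], E={x↦clo(λx. (x x), ∅)}, C=[x :: AP], D=[(∅, {x↦clo(λx. (x x), ∅)}, ∅) :: ([3], ∅, [PRIM2(add)])]>
step 13: <S=[clo(λx. (x x), ∅) :: clo(λx. (x x), ∅)], E={x↦clo(λx. (x x), ∅)}, C=[AP], D=[(∅, {x↦clo(λx. (x x), ∅)}, ∅) :: ([3], ∅, [PRIM2(add)])]>
step 14: <S=∅, E={x↦clo(λx. (x x), ∅)}, C=[(x x)], D=[(∅, {x↦clo(λx. (x x), ∅)}, ∅) :: (∅, {x↦clo(λx. (x x), ∅)}, ∅) :: ([3], ∅, [PRIM2(add)])]>
step 15: <S=∅, E={x↦clo(λx. (x x), ∅)}, C=[x :: x :: AP], D=[(∅, {x↦clo(λx. (x x), ∅)}, ∅) :: (∅, {x↦clo(λx. (x x), ∅)}, ∅) :: ([3], ∅, [PRIM2(add)])]>
step 16: <S=[clo(λx. (x x), ∅)], E={x↦clo(λx. (x x), ∅)}, C=[x :: AP], D=[(∅, {x↦clo(λx. (x x), ∅)}, ∅) :: (∅, {x↦clo(λx. (x x), ∅)}, ∅) :: ([3], ∅, [PRIM2(add)])]>
step 17: <S=[clo(λx. (x x), ∅) :: clo(λx. (x x), ∅)], E={x↦clo(λx. (x x), ∅)}, C=[AP], D=[(∅, {x↦clo(λx. (x x), ∅)}, ∅) :: (∅, {x↦clo(λx. (x x), ∅)}, ∅) :: ([3], ∅, [PRIM2(add)])]>
step 18: <S=∅, E={x↦clo(λx. (x x), ∅)}, C=[(x x)], D=[(∅, {x↦clo(λx. (x x), ∅)}, ∅) :: (∅, {x↦clo(λx. (x x), ∅)}, ∅) :: (∅, {x↦clo(λx. (x x), ∅)}, ∅) :: ([3], ∅, [PRIM2(add)])]>
step 19: <S=∅, E={x↦clo(λx. (x x), ∅)}, C=[x :: x :: AP], D=[(∅, {x↦clo(λx. (x x), ∅)}, ∅) :: (∅, {x↦clo(λx. (x x), ∅)}, ∅) :: (∅, {x↦clo(λx. (x x), ∅)}, ∅) :: ([3], ∅, [PRIM2(add)])]>
→ 19 transitions taken and the configuration is still not final: no result within 19 steps

Answer: DIVERGES (no final state within 19 steps)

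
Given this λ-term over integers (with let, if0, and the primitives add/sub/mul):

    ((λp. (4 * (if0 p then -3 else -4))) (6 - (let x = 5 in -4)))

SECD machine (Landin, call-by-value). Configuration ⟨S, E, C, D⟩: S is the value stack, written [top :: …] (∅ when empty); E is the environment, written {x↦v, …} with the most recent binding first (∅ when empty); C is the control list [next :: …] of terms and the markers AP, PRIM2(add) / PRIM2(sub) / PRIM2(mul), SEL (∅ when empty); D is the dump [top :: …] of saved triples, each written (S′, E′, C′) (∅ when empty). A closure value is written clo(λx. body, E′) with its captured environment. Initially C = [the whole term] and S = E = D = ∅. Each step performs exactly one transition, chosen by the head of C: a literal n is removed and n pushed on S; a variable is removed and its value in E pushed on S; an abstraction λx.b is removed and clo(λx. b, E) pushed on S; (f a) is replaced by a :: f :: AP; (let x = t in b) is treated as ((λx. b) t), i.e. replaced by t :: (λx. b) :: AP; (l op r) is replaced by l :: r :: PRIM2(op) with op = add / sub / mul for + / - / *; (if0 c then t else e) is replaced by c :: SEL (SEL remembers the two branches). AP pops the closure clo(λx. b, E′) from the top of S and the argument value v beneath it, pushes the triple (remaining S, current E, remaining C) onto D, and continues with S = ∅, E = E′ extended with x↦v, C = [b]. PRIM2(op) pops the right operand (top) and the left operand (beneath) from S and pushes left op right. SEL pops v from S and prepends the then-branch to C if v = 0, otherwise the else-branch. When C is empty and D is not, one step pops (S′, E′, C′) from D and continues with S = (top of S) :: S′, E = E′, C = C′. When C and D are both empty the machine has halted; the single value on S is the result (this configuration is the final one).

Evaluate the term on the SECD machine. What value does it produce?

t=0: <S=∅, E=∅, C=[((λp. (4 * (if0 p then -3 else -4))) (6 - (let x = 5 in -4)))], D=∅>
t=1: <S=∅, E=∅, C=[(6 - (let x = 5 in -4)) :: (λp. (4 * (if0 p then -3 else -4))) :: AP], D=∅>
t=2: <S=∅, E=∅, C=[6 :: (let x = 5 in -4) :: PRIM2(sub) :: (λp. (4 * (if0 p then -3 else -4))) :: AP], D=∅>
t=3: <S=[6], E=∅, C=[(let x = 5 in -4) :: PRIM2(sub) :: (λp. (4 * (if0 p then -3 else -4))) :: AP], D=∅>
t=4: <S=[6], E=∅, C=[5 :: (λx. -4) :: AP :: PRIM2(sub) :: (λp. (4 * (if0 p then -3 else -4))) :: AP], D=∅>
t=5: <S=[5 :: 6], E=∅, C=[(λx. -4) :: AP :: PRIM2(sub) :: (λp. (4 * (if0 p then -3 else -4))) :: AP], D=∅>
t=6: <S=[clo(λx. -4, ∅) :: 5 :: 6], E=∅, C=[AP :: PRIM2(sub) :: (λp. (4 * (if0 p then -3 else -4))) :: AP], D=∅>
t=7: <S=∅, E={x↦5}, C=[-4], D=[([6], ∅, [PRIM2(sub) :: (λp. (4 * (if0 p then -3 else -4))) :: AP])]>
t=8: <S=[-4], E={x↦5}, C=∅, D=[([6], ∅, [PRIM2(sub) :: (λp. (4 * (if0 p then -3 else -4))) :: AP])]>
t=9: <S=[-4 :: 6], E=∅, C=[PRIM2(sub) :: (λp. (4 * (if0 p then -3 else -4))) :: AP], D=∅>
t=10: <S=[10], E=∅, C=[(λp. (4 * (if0 p then -3 else -4))) :: AP], D=∅>
t=11: <S=[clo(λp. (4 * (if0 p then -3 else -4)), ∅) :: 10], E=∅, C=[AP], D=∅>
t=12: <S=∅, E={p↦10}, C=[(4 * (if0 p then -3 else -4))], D=[(∅, ∅, ∅)]>
t=13: <S=∅, E={p↦10}, C=[4 :: (if0 p then -3 else -4) :: PRIM2(mul)], D=[(∅, ∅, ∅)]>
t=14: <S=[4], E={p↦10}, C=[(if0 p then -3 else -4) :: PRIM2(mul)], D=[(∅, ∅, ∅)]>
t=15: <S=[4], E={p↦10}, C=[p :: SEL :: PRIM2(mul)], D=[(∅, ∅, ∅)]>
t=16: <S=[10 :: 4], E={p↦10}, C=[SEL :: PRIM2(mul)], D=[(∅, ∅, ∅)]>
t=17: <S=[4], E={p↦10}, C=[-4 :: PRIM2(mul)], D=[(∅, ∅, ∅)]>
t=18: <S=[-4 :: 4], E={p↦10}, C=[PRIM2(mul)], D=[(∅, ∅, ∅)]>
t=19: <S=[-16], E={p↦10}, C=∅, D=[(∅, ∅, ∅)]>
t=20: <S=[-16], E=∅, C=∅, D=∅>
→ final value -16

Answer: -16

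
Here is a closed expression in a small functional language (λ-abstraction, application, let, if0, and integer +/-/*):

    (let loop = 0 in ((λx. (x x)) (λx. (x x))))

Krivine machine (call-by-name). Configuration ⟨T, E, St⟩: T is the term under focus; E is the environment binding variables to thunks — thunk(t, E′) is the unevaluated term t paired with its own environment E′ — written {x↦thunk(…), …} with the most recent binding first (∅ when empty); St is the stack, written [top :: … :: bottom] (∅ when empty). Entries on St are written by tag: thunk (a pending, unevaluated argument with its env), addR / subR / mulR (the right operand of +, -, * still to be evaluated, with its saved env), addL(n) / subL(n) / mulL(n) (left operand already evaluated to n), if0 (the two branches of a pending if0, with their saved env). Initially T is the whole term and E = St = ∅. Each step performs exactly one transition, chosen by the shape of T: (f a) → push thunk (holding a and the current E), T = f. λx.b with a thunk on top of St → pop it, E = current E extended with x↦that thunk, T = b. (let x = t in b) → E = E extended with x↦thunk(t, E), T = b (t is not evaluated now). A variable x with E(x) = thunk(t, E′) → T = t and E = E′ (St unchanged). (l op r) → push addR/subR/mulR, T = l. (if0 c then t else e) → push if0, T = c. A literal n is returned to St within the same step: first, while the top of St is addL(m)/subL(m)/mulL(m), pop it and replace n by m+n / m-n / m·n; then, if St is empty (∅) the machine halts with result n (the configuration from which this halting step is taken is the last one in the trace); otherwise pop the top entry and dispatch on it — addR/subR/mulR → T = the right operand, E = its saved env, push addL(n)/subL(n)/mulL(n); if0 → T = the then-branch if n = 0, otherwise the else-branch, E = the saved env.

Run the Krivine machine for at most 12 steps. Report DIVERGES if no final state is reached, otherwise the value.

0. ⟨T=(let loop = 0 in ((λx. (x x)) (λx. (x x)))); E=∅; St=∅⟩
1. ⟨T=((λx. (x x)) (λx. (x x))); E={loop↦thunk(0, ∅)}; St=∅⟩
2. ⟨T=(λx. (x x)); E={loop↦thunk(0, ∅)}; St=[thunk]⟩
3. ⟨T=(x x); E={x↦thunk((λx. (x x)), {loop↦thunk(0, ∅)}), loop↦thunk(0, ∅)}; St=∅⟩
4. ⟨T=x; E={x↦thunk((λx. (x x)), {loop↦thunk(0, ∅)}), loop↦thunk(0, ∅)}; St=[thunk]⟩
5. ⟨T=(λx. (x x)); E={loop↦thunk(0, ∅)}; St=[thunk]⟩
6. ⟨T=(x x); E={x↦thunk(x, {x↦thunk((λx. (x x)), {loop↦thunk(0, ∅)}), loop↦thunk(0, ∅)}), loop↦thunk(0, ∅)}; St=∅⟩
7. ⟨T=x; E={x↦thunk(x, {x↦thunk((λx. (x x)), {loop↦thunk(0, ∅)}), loop↦thunk(0, ∅)}), loop↦thunk(0, ∅)}; St=[thunk]⟩
8. ⟨T=x; E={x↦thunk((λx. (x x)), {loop↦thunk(0, ∅)}), loop↦thunk(0, ∅)}; St=[thunk]⟩
9. ⟨T=(λx. (x x)); E={loop↦thunk(0, ∅)}; St=[thunk]⟩
10. ⟨T=(x x); E={x↦thunk(x, {x↦thunk(x, {x↦thunk((λx. (x x)), {loop↦thunk(0, ∅)}), loop↦thunk(0, ∅)}), loop↦thunk(0, ∅)}), loop↦thunk(0, ∅)}; St=∅⟩
11. ⟨T=x; E={x↦thunk(x, {x↦thunk(x, {x↦thunk((λx. (x x)), {loop↦thunk(0, ∅)}), loop↦thunk(0, ∅)}), loop↦thunk(0, ∅)}), loop↦thunk(0, ∅)}; St=[thunk]⟩
12. ⟨T=x; E={x↦thunk(x, {x↦thunk((λx. (x x)), {loop↦thunk(0, ∅)}), loop↦thunk(0, ∅)}), loop↦thunk(0, ∅)}; St=[thunk]⟩
→ 12 transitions taken and the configuration is still not final: no result within 12 steps

Answer: DIVERGES (no final state within 12 steps)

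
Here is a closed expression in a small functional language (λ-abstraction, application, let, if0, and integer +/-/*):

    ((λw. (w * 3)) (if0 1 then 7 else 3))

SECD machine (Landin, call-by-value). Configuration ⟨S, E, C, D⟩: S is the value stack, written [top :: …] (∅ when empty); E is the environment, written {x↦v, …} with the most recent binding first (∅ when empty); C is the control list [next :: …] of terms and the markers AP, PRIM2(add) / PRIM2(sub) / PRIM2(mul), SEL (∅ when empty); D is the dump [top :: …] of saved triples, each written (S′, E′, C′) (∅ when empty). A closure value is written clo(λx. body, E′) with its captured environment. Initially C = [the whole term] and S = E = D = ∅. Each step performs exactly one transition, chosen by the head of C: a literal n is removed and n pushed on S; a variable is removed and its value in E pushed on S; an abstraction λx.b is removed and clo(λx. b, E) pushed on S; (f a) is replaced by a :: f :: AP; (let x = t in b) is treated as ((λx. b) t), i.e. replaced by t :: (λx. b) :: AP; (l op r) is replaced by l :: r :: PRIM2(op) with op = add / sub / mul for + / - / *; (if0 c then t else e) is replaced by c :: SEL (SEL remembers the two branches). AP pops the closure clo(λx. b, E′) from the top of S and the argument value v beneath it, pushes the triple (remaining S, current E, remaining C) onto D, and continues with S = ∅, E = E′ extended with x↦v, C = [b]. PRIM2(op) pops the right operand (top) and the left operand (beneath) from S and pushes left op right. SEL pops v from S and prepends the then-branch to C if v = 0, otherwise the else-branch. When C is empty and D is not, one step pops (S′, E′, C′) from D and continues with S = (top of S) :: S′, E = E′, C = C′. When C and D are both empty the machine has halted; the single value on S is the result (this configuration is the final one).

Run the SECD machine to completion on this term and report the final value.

0. <S=∅, E=∅, C=[((λw. (w * 3)) (if0 1 then 7 else 3))], D=∅>
1. <S=∅, E=∅, C=[(if0 1 then 7 else 3) :: (λw. (w * 3)) :: AP], D=∅>
2. <S=∅, E=∅, C=[1 :: SEL :: (λw. (w * 3)) :: AP], D=∅>
3. <S=[1], E=∅, C=[SEL :: (λw. (w * 3)) :: AP], D=∅>
4. <S=∅, E=∅, C=[3 :: (λw. (w * 3)) :: AP], D=∅>
5. <S=[3], E=∅, C=[(λw. (w * 3)) :: AP], D=∅>
6. <S=[clo(λw. (w * 3), ∅) :: 3], E=∅, C=[AP], D=∅>
7. <S=∅, E={w↦3}, C=[(w * 3)], D=[(∅, ∅, ∅)]>
8. <S=∅, E={w↦3}, C=[w :: 3 :: PRIM2(mul)], D=[(∅, ∅, ∅)]>
9. <S=[3], E={w↦3}, C=[3 :: PRIM2(mul)], D=[(∅, ∅, ∅)]>
10. <S=[3 :: 3], E={w↦3}, C=[PRIM2(mul)], D=[(∅, ∅, ∅)]>
11. <S=[9], E={w↦3}, C=∅, D=[(∅, ∅, ∅)]>
12. <S=[9], E=∅, C=∅, D=∅>
→ final value 9

Answer: 9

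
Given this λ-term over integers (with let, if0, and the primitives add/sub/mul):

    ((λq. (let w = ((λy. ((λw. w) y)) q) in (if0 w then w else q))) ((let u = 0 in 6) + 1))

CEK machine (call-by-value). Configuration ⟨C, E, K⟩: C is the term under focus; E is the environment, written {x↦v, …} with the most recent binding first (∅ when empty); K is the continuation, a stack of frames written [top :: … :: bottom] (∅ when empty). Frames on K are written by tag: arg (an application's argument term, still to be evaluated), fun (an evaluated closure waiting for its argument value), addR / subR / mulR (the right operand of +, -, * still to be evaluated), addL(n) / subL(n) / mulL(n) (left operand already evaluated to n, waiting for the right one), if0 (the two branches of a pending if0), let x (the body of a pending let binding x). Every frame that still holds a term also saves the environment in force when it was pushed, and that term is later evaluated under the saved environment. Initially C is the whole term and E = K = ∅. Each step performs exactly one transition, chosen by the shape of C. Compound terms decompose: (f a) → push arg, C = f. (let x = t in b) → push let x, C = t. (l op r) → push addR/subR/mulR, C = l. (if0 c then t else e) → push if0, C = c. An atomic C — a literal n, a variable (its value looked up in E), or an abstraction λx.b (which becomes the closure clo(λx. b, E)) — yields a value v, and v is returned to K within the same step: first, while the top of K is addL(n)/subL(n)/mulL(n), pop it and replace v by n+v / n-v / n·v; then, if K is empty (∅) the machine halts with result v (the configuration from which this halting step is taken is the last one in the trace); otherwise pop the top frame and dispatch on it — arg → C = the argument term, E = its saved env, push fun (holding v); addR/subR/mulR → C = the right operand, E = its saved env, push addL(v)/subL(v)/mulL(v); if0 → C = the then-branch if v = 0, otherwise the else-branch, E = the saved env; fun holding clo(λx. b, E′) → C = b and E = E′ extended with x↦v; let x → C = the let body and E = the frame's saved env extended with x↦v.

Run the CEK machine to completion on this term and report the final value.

Answer: 7

Derivation:
0. ⟨C=((λq. (let w = ((λy. ((λw. w) y)) q) in (if0 w then w else q))) ((let u = 0 in 6) + 1)); E=∅; K=∅⟩
1. ⟨C=(λq. (let w = ((λy. ((λw. w) y)) q) in (if0 w then w else q))); E=∅; K=[arg]⟩
2. ⟨C=((let u = 0 in 6) + 1); E=∅; K=[fun]⟩
3. ⟨C=(let u = 0 in 6); E=∅; K=[addR :: fun]⟩
4. ⟨C=0; E=∅; K=[let u :: addR :: fun]⟩
5. ⟨C=6; E={u↦0}; K=[addR :: fun]⟩
6. ⟨C=1; E=∅; K=[addL(6) :: fun]⟩
7. ⟨C=(let w = ((λy. ((λw. w) y)) q) in (if0 w then w else q)); E={q↦7}; K=∅⟩
8. ⟨C=((λy. ((λw. w) y)) q); E={q↦7}; K=[let w]⟩
9. ⟨C=(λy. ((λw. w) y)); E={q↦7}; K=[arg :: let w]⟩
10. ⟨C=q; E={q↦7}; K=[fun :: let w]⟩
11. ⟨C=((λw. w) y); E={y↦7, q↦7}; K=[let w]⟩
12. ⟨C=(λw. w); E={y↦7, q↦7}; K=[arg :: let w]⟩
13. ⟨C=y; E={y↦7, q↦7}; K=[fun :: let w]⟩
14. ⟨C=w; E={w↦7, y↦7, q↦7}; K=[let w]⟩
15. ⟨C=(if0 w then w else q); E={w↦7, q↦7}; K=∅⟩
16. ⟨C=w; E={w↦7, q↦7}; K=[if0]⟩
17. ⟨C=q; E={w↦7, q↦7}; K=∅⟩
→ final value 7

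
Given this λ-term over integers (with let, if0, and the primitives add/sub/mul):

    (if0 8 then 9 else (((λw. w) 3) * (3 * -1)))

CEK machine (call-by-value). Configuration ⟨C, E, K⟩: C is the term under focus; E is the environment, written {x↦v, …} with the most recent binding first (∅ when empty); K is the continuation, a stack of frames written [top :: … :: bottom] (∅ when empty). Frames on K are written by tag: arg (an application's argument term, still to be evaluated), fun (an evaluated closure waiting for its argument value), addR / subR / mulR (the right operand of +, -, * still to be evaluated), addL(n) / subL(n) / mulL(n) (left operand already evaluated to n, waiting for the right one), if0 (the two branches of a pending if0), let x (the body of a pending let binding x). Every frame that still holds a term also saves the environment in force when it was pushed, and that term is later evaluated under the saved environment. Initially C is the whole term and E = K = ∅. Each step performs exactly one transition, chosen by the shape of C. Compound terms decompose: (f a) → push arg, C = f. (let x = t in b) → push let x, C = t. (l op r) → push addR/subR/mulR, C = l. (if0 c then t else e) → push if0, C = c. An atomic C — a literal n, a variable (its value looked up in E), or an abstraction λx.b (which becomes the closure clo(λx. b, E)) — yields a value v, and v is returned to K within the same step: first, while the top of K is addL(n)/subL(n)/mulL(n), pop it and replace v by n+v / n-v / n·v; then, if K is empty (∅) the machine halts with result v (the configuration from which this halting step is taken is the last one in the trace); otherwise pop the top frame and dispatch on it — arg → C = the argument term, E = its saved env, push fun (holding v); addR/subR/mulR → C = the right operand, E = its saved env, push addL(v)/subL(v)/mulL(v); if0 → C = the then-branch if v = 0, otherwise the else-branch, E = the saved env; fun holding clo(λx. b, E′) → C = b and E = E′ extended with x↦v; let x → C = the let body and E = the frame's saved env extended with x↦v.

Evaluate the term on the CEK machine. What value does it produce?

Answer: -9

Derivation:
t=0: <C=(if0 8 then 9 else (((λw. w) 3) * (3 * -1))), E=∅, K=∅>
t=1: <C=8, E=∅, K=[if0]>
t=2: <C=(((λw. w) 3) * (3 * -1)), E=∅, K=∅>
t=3: <C=((λw. w) 3), E=∅, K=[mulR]>
t=4: <C=(λw. w), E=∅, K=[arg :: mulR]>
t=5: <C=3, E=∅, K=[fun :: mulR]>
t=6: <C=w, E={w↦3}, K=[mulR]>
t=7: <C=(3 * -1), E=∅, K=[mulL(3)]>
t=8: <C=3, E=∅, K=[mulR :: mulL(3)]>
t=9: <C=-1, E=∅, K=[mulL(3) :: mulL(3)]>
→ final value -9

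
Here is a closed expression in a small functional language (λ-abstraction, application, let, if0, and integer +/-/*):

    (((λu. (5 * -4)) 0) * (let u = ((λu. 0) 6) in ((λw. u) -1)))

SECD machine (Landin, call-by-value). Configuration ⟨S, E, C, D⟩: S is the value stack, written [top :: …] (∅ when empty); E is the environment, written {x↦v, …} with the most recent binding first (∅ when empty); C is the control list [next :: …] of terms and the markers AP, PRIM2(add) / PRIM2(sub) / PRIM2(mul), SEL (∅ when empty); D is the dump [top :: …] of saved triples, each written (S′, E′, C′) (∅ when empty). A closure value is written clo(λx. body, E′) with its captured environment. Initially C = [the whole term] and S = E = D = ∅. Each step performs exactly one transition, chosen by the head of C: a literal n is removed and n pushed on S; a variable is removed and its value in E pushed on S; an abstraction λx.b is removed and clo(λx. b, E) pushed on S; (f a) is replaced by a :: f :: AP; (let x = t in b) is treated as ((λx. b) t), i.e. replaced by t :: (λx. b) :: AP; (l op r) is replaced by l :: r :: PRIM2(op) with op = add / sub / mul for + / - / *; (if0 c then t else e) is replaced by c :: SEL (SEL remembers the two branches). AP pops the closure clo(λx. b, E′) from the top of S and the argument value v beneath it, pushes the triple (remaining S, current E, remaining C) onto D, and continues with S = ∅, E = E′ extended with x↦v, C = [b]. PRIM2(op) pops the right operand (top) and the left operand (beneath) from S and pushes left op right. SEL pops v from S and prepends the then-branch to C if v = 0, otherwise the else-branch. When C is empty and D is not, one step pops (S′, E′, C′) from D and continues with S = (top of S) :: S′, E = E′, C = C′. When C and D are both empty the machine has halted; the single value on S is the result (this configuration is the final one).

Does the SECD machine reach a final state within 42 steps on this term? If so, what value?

0. ⟨S=∅; E=∅; C=[(((λu. (5 * -4)) 0) * (let u = ((λu. 0) 6) in ((λw. u) -1)))]; D=∅⟩
1. ⟨S=∅; E=∅; C=[((λu. (5 * -4)) 0) :: (let u = ((λu. 0) 6) in ((λw. u) -1)) :: PRIM2(mul)]; D=∅⟩
2. ⟨S=∅; E=∅; C=[0 :: (λu. (5 * -4)) :: AP :: (let u = ((λu. 0) 6) in ((λw. u) -1)) :: PRIM2(mul)]; D=∅⟩
3. ⟨S=[0]; E=∅; C=[(λu. (5 * -4)) :: AP :: (let u = ((λu. 0) 6) in ((λw. u) -1)) :: PRIM2(mul)]; D=∅⟩
4. ⟨S=[clo(λu. (5 * -4), ∅) :: 0]; E=∅; C=[AP :: (let u = ((λu. 0) 6) in ((λw. u) -1)) :: PRIM2(mul)]; D=∅⟩
5. ⟨S=∅; E={u↦0}; C=[(5 * -4)]; D=[(∅, ∅, [(let u = ((λu. 0) 6) in ((λw. u) -1)) :: PRIM2(mul)])]⟩
6. ⟨S=∅; E={u↦0}; C=[5 :: -4 :: PRIM2(mul)]; D=[(∅, ∅, [(let u = ((λu. 0) 6) in ((λw. u) -1)) :: PRIM2(mul)])]⟩
7. ⟨S=[5]; E={u↦0}; C=[-4 :: PRIM2(mul)]; D=[(∅, ∅, [(let u = ((λu. 0) 6) in ((λw. u) -1)) :: PRIM2(mul)])]⟩
8. ⟨S=[-4 :: 5]; E={u↦0}; C=[PRIM2(mul)]; D=[(∅, ∅, [(let u = ((λu. 0) 6) in ((λw. u) -1)) :: PRIM2(mul)])]⟩
9. ⟨S=[-20]; E={u↦0}; C=∅; D=[(∅, ∅, [(let u = ((λu. 0) 6) in ((λw. u) -1)) :: PRIM2(mul)])]⟩
10. ⟨S=[-20]; E=∅; C=[(let u = ((λu. 0) 6) in ((λw. u) -1)) :: PRIM2(mul)]; D=∅⟩
11. ⟨S=[-20]; E=∅; C=[((λu. 0) 6) :: (λu. ((λw. u) -1)) :: AP :: PRIM2(mul)]; D=∅⟩
12. ⟨S=[-20]; E=∅; C=[6 :: (λu. 0) :: AP :: (λu. ((λw. u) -1)) :: AP :: PRIM2(mul)]; D=∅⟩
13. ⟨S=[6 :: -20]; E=∅; C=[(λu. 0) :: AP :: (λu. ((λw. u) -1)) :: AP :: PRIM2(mul)]; D=∅⟩
14. ⟨S=[clo(λu. 0, ∅) :: 6 :: -20]; E=∅; C=[AP :: (λu. ((λw. u) -1)) :: AP :: PRIM2(mul)]; D=∅⟩
15. ⟨S=∅; E={u↦6}; C=[0]; D=[([-20], ∅, [(λu. ((λw. u) -1)) :: AP :: PRIM2(mul)])]⟩
16. ⟨S=[0]; E={u↦6}; C=∅; D=[([-20], ∅, [(λu. ((λw. u) -1)) :: AP :: PRIM2(mul)])]⟩
17. ⟨S=[0 :: -20]; E=∅; C=[(λu. ((λw. u) -1)) :: AP :: PRIM2(mul)]; D=∅⟩
18. ⟨S=[clo(λu. ((λw. u) -1), ∅) :: 0 :: -20]; E=∅; C=[AP :: PRIM2(mul)]; D=∅⟩
19. ⟨S=∅; E={u↦0}; C=[((λw. u) -1)]; D=[([-20], ∅, [PRIM2(mul)])]⟩
20. ⟨S=∅; E={u↦0}; C=[-1 :: (λw. u) :: AP]; D=[([-20], ∅, [PRIM2(mul)])]⟩
21. ⟨S=[-1]; E={u↦0}; C=[(λw. u) :: AP]; D=[([-20], ∅, [PRIM2(mul)])]⟩
22. ⟨S=[clo(λw. u, {u↦0}) :: -1]; E={u↦0}; C=[AP]; D=[([-20], ∅, [PRIM2(mul)])]⟩
23. ⟨S=∅; E={w↦-1, u↦0}; C=[u]; D=[(∅, {u↦0}, ∅) :: ([-20], ∅, [PRIM2(mul)])]⟩
24. ⟨S=[0]; E={w↦-1, u↦0}; C=∅; D=[(∅, {u↦0}, ∅) :: ([-20], ∅, [PRIM2(mul)])]⟩
25. ⟨S=[0]; E={u↦0}; C=∅; D=[([-20], ∅, [PRIM2(mul)])]⟩
26. ⟨S=[0 :: -20]; E=∅; C=[PRIM2(mul)]; D=∅⟩
27. ⟨S=[0]; E=∅; C=∅; D=∅⟩
→ final value 0

Answer: 0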